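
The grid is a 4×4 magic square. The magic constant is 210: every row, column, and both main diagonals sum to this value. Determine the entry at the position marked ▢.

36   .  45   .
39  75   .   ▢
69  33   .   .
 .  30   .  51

Column 1 must total 210; the given cells sum to 144, so (4,1) = 66.
From column 2, 210 − (75 + 33 + 30) gives (1,2) = 72.
Main diagonal needs 210; the known cells sum to 162, so (3,3) = 48.
Row 1: 36 + 72 + 45 + ? = 210, so (1,4) = 57.
Row 3 must total 210; the given cells sum to 150, so (3,4) = 60.
From row 4, 210 − (66 + 30 + 51) gives (4,3) = 63.
Column 3 must total 210; the given cells sum to 156, so (2,3) = 54.
Using column 4: 57 + 60 + 51 + ? → (2,4) = 210 − 168 = 42.

42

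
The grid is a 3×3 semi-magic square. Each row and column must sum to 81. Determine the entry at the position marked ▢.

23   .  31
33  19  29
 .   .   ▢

21

From row 1, 81 − (23 + 31) gives (1,2) = 27.
The remaining cell in column 1 is (3,1) = 81 − 56 = 25.
Column 2 needs 81; the known cells sum to 46, so (3,2) = 35.
Column 3 needs 81; the known cells sum to 60, so (3,3) = 21.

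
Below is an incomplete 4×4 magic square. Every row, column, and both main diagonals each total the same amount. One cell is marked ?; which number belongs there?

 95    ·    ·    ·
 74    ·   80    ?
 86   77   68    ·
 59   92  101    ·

71

Column 1 is complete and sums to 314; that is the magic constant.
Row 3 needs 314; the known cells sum to 231, so (3,4) = 83.
Using row 4: 59 + 92 + 101 + ? → (4,4) = 314 − 252 = 62.
Column 3: 80 + 68 + 101 + ? = 314, so (1,3) = 65.
Main diagonal needs 314; the known cells sum to 225, so (2,2) = 89.
Anti-diagonal needs 314; the known cells sum to 216, so (1,4) = 98.
Using row 1: 95 + 65 + 98 + ? → (1,2) = 314 − 258 = 56.
Row 2 must total 314; the given cells sum to 243, so (2,4) = 71.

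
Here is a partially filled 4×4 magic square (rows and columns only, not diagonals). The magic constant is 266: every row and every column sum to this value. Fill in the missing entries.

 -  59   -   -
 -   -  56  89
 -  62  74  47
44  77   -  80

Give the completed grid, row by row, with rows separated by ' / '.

Row 3 needs 266; the known cells sum to 183, so (3,1) = 83.
From row 4, 266 − (44 + 77 + 80) gives (4,3) = 65.
From column 2, 266 − (59 + 62 + 77) gives (2,2) = 68.
Column 3: 56 + 74 + 65 + ? = 266, so (1,3) = 71.
Column 4: 89 + 47 + 80 + ? = 266, so (1,4) = 50.
Row 1: 59 + 71 + 50 + ? = 266, so (1,1) = 86.
Using row 2: 68 + 56 + 89 + ? → (2,1) = 266 − 213 = 53.

86 59 71 50 / 53 68 56 89 / 83 62 74 47 / 44 77 65 80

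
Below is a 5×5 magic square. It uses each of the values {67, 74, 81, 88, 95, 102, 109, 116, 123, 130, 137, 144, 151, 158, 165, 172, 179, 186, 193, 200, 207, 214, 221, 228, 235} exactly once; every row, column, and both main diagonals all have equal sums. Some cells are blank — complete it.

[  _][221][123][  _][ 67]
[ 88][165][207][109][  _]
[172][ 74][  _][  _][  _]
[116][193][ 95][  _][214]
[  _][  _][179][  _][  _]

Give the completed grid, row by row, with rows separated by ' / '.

The 25 entries sum to 3775, so each line sums to 3775/5 = 755.
Row 2 needs 755; the known cells sum to 569, so (2,5) = 186.
Row 4 must total 755; the given cells sum to 618, so (4,4) = 137.
Column 2 needs 755; the known cells sum to 653, so (5,2) = 102.
From column 3, 755 − (123 + 207 + 95 + 179) gives (3,3) = 151.
From anti-diagonal, 755 − (67 + 109 + 151 + 193) gives (5,1) = 235.
From column 1, 755 − (88 + 172 + 116 + 235) gives (1,1) = 144.
The remaining cell in main diagonal is (5,5) = 755 − 597 = 158.
The remaining cell in row 1 is (1,4) = 755 − 555 = 200.
Row 5 needs 755; the known cells sum to 674, so (5,4) = 81.
Column 4 needs 755; the known cells sum to 527, so (3,4) = 228.
Column 5: 67 + 186 + 214 + 158 + ? = 755, so (3,5) = 130.

144 221 123 200 67 / 88 165 207 109 186 / 172 74 151 228 130 / 116 193 95 137 214 / 235 102 179 81 158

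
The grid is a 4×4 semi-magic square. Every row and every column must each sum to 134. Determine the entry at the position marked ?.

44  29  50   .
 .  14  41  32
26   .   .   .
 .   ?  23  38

From row 1, 134 − (44 + 29 + 50) gives (1,4) = 11.
Row 2 needs 134; the known cells sum to 87, so (2,1) = 47.
Column 1 must total 134; the given cells sum to 117, so (4,1) = 17.
Column 3 must total 134; the given cells sum to 114, so (3,3) = 20.
From column 4, 134 − (11 + 32 + 38) gives (3,4) = 53.
Row 3 needs 134; the known cells sum to 99, so (3,2) = 35.
Row 4 needs 134; the known cells sum to 78, so (4,2) = 56.

56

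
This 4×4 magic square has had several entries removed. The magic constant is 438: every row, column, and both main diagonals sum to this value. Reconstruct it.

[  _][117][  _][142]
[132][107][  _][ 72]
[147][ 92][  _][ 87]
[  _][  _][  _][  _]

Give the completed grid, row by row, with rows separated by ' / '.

From row 2, 438 − (132 + 107 + 72) gives (2,3) = 127.
Row 3 must total 438; the given cells sum to 326, so (3,3) = 112.
Using column 2: 117 + 107 + 92 + ? → (4,2) = 438 − 316 = 122.
Column 4: 142 + 72 + 87 + ? = 438, so (4,4) = 137.
Main diagonal: 107 + 112 + 137 + ? = 438, so (1,1) = 82.
From anti-diagonal, 438 − (142 + 127 + 92) gives (4,1) = 77.
Row 1 must total 438; the given cells sum to 341, so (1,3) = 97.
Row 4 must total 438; the given cells sum to 336, so (4,3) = 102.

82 117 97 142 / 132 107 127 72 / 147 92 112 87 / 77 122 102 137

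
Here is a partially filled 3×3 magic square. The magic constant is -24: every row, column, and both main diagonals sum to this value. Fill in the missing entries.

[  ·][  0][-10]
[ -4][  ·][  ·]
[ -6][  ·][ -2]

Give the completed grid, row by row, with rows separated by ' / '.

Row 1 needs -24; the known cells sum to -10, so (1,1) = -14.
From row 3, -24 − (-6 + (-2)) gives (3,2) = -16.
Column 2 must total -24; the given cells sum to -16, so (2,2) = -8.
The remaining cell in column 3 is (2,3) = -24 − (-12) = -12.

-14 0 -10 / -4 -8 -12 / -6 -16 -2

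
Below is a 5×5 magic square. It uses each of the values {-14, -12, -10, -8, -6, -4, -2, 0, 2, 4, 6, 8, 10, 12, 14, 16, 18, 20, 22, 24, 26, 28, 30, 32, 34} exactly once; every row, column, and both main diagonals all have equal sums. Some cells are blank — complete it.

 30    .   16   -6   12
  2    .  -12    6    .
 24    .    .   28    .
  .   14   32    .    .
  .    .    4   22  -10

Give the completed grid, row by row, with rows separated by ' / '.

30 -2 16 -6 12 / 2 20 -12 6 34 / 24 -8 10 28 -4 / -14 14 32 0 18 / 8 26 4 22 -10

The 25 entries sum to 250, so each line sums to 250/5 = 50.
Using row 1: 30 + 16 + (-6) + 12 + ? → (1,2) = 50 − 52 = -2.
Column 3 must total 50; the given cells sum to 40, so (3,3) = 10.
Column 4: -6 + 6 + 28 + 22 + ? = 50, so (4,4) = 0.
Using main diagonal: 30 + 10 + 0 + (-10) + ? → (2,2) = 50 − 30 = 20.
Anti-diagonal must total 50; the given cells sum to 42, so (5,1) = 8.
Row 2 needs 50; the known cells sum to 16, so (2,5) = 34.
Row 5 needs 50; the known cells sum to 24, so (5,2) = 26.
Column 1 needs 50; the known cells sum to 64, so (4,1) = -14.
The remaining cell in column 2 is (3,2) = 50 − 58 = -8.
Using row 3: 24 + (-8) + 10 + 28 + ? → (3,5) = 50 − 54 = -4.
Row 4 must total 50; the given cells sum to 32, so (4,5) = 18.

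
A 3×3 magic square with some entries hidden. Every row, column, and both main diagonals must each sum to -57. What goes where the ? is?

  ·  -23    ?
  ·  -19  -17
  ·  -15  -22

-18

The remaining cell in row 2 is (2,1) = -57 − (-36) = -21.
Row 3 needs -57; the known cells sum to -37, so (3,1) = -20.
Column 1 needs -57; the known cells sum to -41, so (1,1) = -16.
Using column 3: -17 + (-22) + ? → (1,3) = -57 − (-39) = -18.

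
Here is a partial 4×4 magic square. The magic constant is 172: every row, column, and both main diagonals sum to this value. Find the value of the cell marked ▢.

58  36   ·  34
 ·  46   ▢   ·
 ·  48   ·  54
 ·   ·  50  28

38

Row 1: 58 + 36 + 34 + ? = 172, so (1,3) = 44.
Using column 2: 36 + 46 + 48 + ? → (4,2) = 172 − 130 = 42.
Column 4 needs 172; the known cells sum to 116, so (2,4) = 56.
The remaining cell in main diagonal is (3,3) = 172 − 132 = 40.
Row 3 needs 172; the known cells sum to 142, so (3,1) = 30.
From row 4, 172 − (42 + 50 + 28) gives (4,1) = 52.
Column 1: 58 + 30 + 52 + ? = 172, so (2,1) = 32.
Column 3: 44 + 40 + 50 + ? = 172, so (2,3) = 38.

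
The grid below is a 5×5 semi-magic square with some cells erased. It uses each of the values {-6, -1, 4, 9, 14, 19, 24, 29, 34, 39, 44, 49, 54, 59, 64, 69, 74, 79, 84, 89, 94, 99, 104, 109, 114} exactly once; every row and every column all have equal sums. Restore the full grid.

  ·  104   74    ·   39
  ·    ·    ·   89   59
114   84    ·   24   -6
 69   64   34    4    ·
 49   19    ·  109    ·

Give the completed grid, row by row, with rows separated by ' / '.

9 104 74 44 39 / 29 -1 94 89 59 / 114 84 54 24 -6 / 69 64 34 4 99 / 49 19 14 109 79

The 25 entries sum to 1350, so each line sums to 1350/5 = 270.
Row 3 must total 270; the given cells sum to 216, so (3,3) = 54.
Row 4 needs 270; the known cells sum to 171, so (4,5) = 99.
From column 2, 270 − (104 + 84 + 64 + 19) gives (2,2) = -1.
The remaining cell in column 4 is (1,4) = 270 − 226 = 44.
Using column 5: 39 + 59 + (-6) + 99 + ? → (5,5) = 270 − 191 = 79.
Using row 1: 104 + 74 + 44 + 39 + ? → (1,1) = 270 − 261 = 9.
The remaining cell in row 5 is (5,3) = 270 − 256 = 14.
Column 1: 9 + 114 + 69 + 49 + ? = 270, so (2,1) = 29.
Column 3: 74 + 54 + 34 + 14 + ? = 270, so (2,3) = 94.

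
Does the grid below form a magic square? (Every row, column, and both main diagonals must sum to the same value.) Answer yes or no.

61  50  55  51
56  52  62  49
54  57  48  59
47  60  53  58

Row 1: 61 + 50 + 55 + 51 = 217.
Row 2: 56 + 52 + 62 + 49 = 219.
Row 3: 54 + 57 + 48 + 59 = 218.
Row 4: 47 + 60 + 53 + 58 = 218.
Column 1: 61 + 56 + 54 + 47 = 218.
Column 2: 50 + 52 + 57 + 60 = 219.
Column 3: 55 + 62 + 48 + 53 = 218.
Column 4: 51 + 49 + 59 + 58 = 217.
Main diagonal: 61 + 52 + 48 + 58 = 219.
Anti-diagonal: 51 + 62 + 57 + 47 = 217.

No — column 4 sums to 217 but column 1 sums to 218.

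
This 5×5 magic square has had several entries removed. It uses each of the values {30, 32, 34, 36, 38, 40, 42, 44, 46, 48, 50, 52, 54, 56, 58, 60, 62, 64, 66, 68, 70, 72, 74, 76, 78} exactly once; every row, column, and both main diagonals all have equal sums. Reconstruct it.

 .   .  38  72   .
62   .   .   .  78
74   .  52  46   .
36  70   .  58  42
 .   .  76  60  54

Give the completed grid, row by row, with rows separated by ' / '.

The 25 entries sum to 1350, so each line sums to 1350/5 = 270.
From row 4, 270 − (36 + 70 + 58 + 42) gives (4,3) = 64.
Using column 3: 38 + 52 + 64 + 76 + ? → (2,3) = 270 − 230 = 40.
Column 4 needs 270; the known cells sum to 236, so (2,4) = 34.
The remaining cell in row 2 is (2,2) = 270 − 214 = 56.
Main diagonal must total 270; the given cells sum to 220, so (1,1) = 50.
Column 1: 50 + 62 + 74 + 36 + ? = 270, so (5,1) = 48.
Anti-diagonal needs 270; the known cells sum to 204, so (1,5) = 66.
Using row 1: 50 + 38 + 72 + 66 + ? → (1,2) = 270 − 226 = 44.
Row 5 needs 270; the known cells sum to 238, so (5,2) = 32.
Column 2: 44 + 56 + 70 + 32 + ? = 270, so (3,2) = 68.
Using column 5: 66 + 78 + 42 + 54 + ? → (3,5) = 270 − 240 = 30.

50 44 38 72 66 / 62 56 40 34 78 / 74 68 52 46 30 / 36 70 64 58 42 / 48 32 76 60 54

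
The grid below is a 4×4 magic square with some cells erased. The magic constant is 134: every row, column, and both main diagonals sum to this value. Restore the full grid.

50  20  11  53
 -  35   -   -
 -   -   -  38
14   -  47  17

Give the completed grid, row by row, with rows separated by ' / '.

50 20 11 53 / 29 35 44 26 / 41 23 32 38 / 14 56 47 17

Row 4 must total 134; the given cells sum to 78, so (4,2) = 56.
Column 2: 20 + 35 + 56 + ? = 134, so (3,2) = 23.
From column 4, 134 − (53 + 38 + 17) gives (2,4) = 26.
Using main diagonal: 50 + 35 + 17 + ? → (3,3) = 134 − 102 = 32.
Anti-diagonal: 53 + 23 + 14 + ? = 134, so (2,3) = 44.
Using row 2: 35 + 44 + 26 + ? → (2,1) = 134 − 105 = 29.
The remaining cell in row 3 is (3,1) = 134 − 93 = 41.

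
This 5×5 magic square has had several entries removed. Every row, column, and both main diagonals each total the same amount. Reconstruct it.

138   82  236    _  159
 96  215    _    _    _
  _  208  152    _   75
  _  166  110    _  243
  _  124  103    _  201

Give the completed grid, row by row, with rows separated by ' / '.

Column 2 is already complete: 82 + 215 + 208 + 166 + 124 = 795, so that is the magic constant.
Row 1 needs 795; the known cells sum to 615, so (1,4) = 180.
Column 3 needs 795; the known cells sum to 601, so (2,3) = 194.
The remaining cell in column 5 is (2,5) = 795 − 678 = 117.
From main diagonal, 795 − (138 + 215 + 152 + 201) gives (4,4) = 89.
From row 2, 795 − (96 + 215 + 194 + 117) gives (2,4) = 173.
Row 4 must total 795; the given cells sum to 608, so (4,1) = 187.
Anti-diagonal: 159 + 173 + 152 + 166 + ? = 795, so (5,1) = 145.
The remaining cell in row 5 is (5,4) = 795 − 573 = 222.
From column 1, 795 − (138 + 96 + 187 + 145) gives (3,1) = 229.
Column 4: 180 + 173 + 89 + 222 + ? = 795, so (3,4) = 131.

138 82 236 180 159 / 96 215 194 173 117 / 229 208 152 131 75 / 187 166 110 89 243 / 145 124 103 222 201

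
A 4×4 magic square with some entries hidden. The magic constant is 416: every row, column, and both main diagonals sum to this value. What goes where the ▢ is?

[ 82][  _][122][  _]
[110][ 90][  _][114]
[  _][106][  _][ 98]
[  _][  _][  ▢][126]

74

The remaining cell in row 2 is (2,3) = 416 − 314 = 102.
The remaining cell in column 4 is (1,4) = 416 − 338 = 78.
Main diagonal must total 416; the given cells sum to 298, so (3,3) = 118.
The remaining cell in anti-diagonal is (4,1) = 416 − 286 = 130.
Row 1: 82 + 122 + 78 + ? = 416, so (1,2) = 134.
Row 3 needs 416; the known cells sum to 322, so (3,1) = 94.
From column 2, 416 − (134 + 90 + 106) gives (4,2) = 86.
From column 3, 416 − (122 + 102 + 118) gives (4,3) = 74.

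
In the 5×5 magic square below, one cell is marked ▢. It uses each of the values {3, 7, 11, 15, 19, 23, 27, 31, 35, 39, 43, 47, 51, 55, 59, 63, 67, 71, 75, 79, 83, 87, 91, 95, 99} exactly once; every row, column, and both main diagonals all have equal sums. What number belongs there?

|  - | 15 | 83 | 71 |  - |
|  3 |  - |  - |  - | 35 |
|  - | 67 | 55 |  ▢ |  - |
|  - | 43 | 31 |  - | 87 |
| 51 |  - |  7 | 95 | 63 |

The 25 entries sum to 1275, so each line sums to 1275/5 = 255.
The remaining cell in row 5 is (5,2) = 255 − 216 = 39.
From column 2, 255 − (15 + 67 + 43 + 39) gives (2,2) = 91.
Using column 3: 83 + 55 + 31 + 7 + ? → (2,3) = 255 − 176 = 79.
Row 2: 3 + 91 + 79 + 35 + ? = 255, so (2,4) = 47.
From anti-diagonal, 255 − (47 + 55 + 43 + 51) gives (1,5) = 59.
Row 1: 15 + 83 + 71 + 59 + ? = 255, so (1,1) = 27.
Column 5 needs 255; the known cells sum to 244, so (3,5) = 11.
The remaining cell in main diagonal is (4,4) = 255 − 236 = 19.
Using row 4: 43 + 31 + 19 + 87 + ? → (4,1) = 255 − 180 = 75.
Using column 1: 27 + 3 + 75 + 51 + ? → (3,1) = 255 − 156 = 99.
Column 4 must total 255; the given cells sum to 232, so (3,4) = 23.

23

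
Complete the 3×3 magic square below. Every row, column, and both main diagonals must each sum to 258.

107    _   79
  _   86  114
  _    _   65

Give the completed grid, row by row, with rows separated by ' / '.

From row 1, 258 − (107 + 79) gives (1,2) = 72.
Row 2: 86 + 114 + ? = 258, so (2,1) = 58.
Using column 1: 107 + 58 + ? → (3,1) = 258 − 165 = 93.
Column 2 must total 258; the given cells sum to 158, so (3,2) = 100.

107 72 79 / 58 86 114 / 93 100 65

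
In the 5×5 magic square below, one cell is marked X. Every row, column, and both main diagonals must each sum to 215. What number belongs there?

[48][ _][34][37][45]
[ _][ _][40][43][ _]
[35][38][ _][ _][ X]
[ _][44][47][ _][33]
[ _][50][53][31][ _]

52

The remaining cell in row 1 is (1,2) = 215 − 164 = 51.
Column 2: 51 + 38 + 44 + 50 + ? = 215, so (2,2) = 32.
Column 3 must total 215; the given cells sum to 174, so (3,3) = 41.
Anti-diagonal: 45 + 43 + 41 + 44 + ? = 215, so (5,1) = 42.
Row 5: 42 + 50 + 53 + 31 + ? = 215, so (5,5) = 39.
The remaining cell in main diagonal is (4,4) = 215 − 160 = 55.
Row 4: 44 + 47 + 55 + 33 + ? = 215, so (4,1) = 36.
The remaining cell in column 1 is (2,1) = 215 − 161 = 54.
The remaining cell in column 4 is (3,4) = 215 − 166 = 49.
Row 2 needs 215; the known cells sum to 169, so (2,5) = 46.
From row 3, 215 − (35 + 38 + 41 + 49) gives (3,5) = 52.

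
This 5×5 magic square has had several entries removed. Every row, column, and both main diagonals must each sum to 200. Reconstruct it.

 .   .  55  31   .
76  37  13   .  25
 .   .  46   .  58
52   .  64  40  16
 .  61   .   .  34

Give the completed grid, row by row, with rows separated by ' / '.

Using row 2: 76 + 37 + 13 + 25 + ? → (2,4) = 200 − 151 = 49.
From row 4, 200 − (52 + 64 + 40 + 16) gives (4,2) = 28.
From column 3, 200 − (55 + 13 + 46 + 64) gives (5,3) = 22.
Column 5: 25 + 58 + 16 + 34 + ? = 200, so (1,5) = 67.
Main diagonal must total 200; the given cells sum to 157, so (1,1) = 43.
Using anti-diagonal: 67 + 49 + 46 + 28 + ? → (5,1) = 200 − 190 = 10.
Row 1 needs 200; the known cells sum to 196, so (1,2) = 4.
Row 5: 10 + 61 + 22 + 34 + ? = 200, so (5,4) = 73.
Using column 1: 43 + 76 + 52 + 10 + ? → (3,1) = 200 − 181 = 19.
The remaining cell in column 2 is (3,2) = 200 − 130 = 70.
Column 4: 31 + 49 + 40 + 73 + ? = 200, so (3,4) = 7.

43 4 55 31 67 / 76 37 13 49 25 / 19 70 46 7 58 / 52 28 64 40 16 / 10 61 22 73 34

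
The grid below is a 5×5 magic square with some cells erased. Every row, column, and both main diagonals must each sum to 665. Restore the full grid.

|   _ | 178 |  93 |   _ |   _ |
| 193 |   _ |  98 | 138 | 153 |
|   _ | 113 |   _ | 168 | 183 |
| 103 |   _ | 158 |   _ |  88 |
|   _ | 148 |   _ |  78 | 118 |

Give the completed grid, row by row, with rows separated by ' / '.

163 178 93 108 123 / 193 83 98 138 153 / 73 113 128 168 183 / 103 143 158 173 88 / 133 148 188 78 118

Row 2 must total 665; the given cells sum to 582, so (2,2) = 83.
Column 2: 178 + 83 + 113 + 148 + ? = 665, so (4,2) = 143.
Column 5 needs 665; the known cells sum to 542, so (1,5) = 123.
Row 4: 103 + 143 + 158 + 88 + ? = 665, so (4,4) = 173.
Column 4: 138 + 168 + 173 + 78 + ? = 665, so (1,4) = 108.
Row 1: 178 + 93 + 108 + 123 + ? = 665, so (1,1) = 163.
Main diagonal needs 665; the known cells sum to 537, so (3,3) = 128.
Anti-diagonal must total 665; the given cells sum to 532, so (5,1) = 133.
Row 3 needs 665; the known cells sum to 592, so (3,1) = 73.
Row 5 needs 665; the known cells sum to 477, so (5,3) = 188.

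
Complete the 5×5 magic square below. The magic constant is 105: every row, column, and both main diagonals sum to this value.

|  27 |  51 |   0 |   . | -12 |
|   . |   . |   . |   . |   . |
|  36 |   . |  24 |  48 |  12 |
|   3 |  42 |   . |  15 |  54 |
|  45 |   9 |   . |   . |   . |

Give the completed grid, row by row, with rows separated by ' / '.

27 51 0 39 -12 / -6 18 57 6 30 / 36 -15 24 48 12 / 3 42 -9 15 54 / 45 9 33 -3 21

The remaining cell in row 1 is (1,4) = 105 − 66 = 39.
Row 3 needs 105; the known cells sum to 120, so (3,2) = -15.
Using row 4: 3 + 42 + 15 + 54 + ? → (4,3) = 105 − 114 = -9.
Column 1 needs 105; the known cells sum to 111, so (2,1) = -6.
Using column 2: 51 + (-15) + 42 + 9 + ? → (2,2) = 105 − 87 = 18.
Main diagonal needs 105; the known cells sum to 84, so (5,5) = 21.
Anti-diagonal: -12 + 24 + 42 + 45 + ? = 105, so (2,4) = 6.
Column 4 needs 105; the known cells sum to 108, so (5,4) = -3.
From column 5, 105 − (-12 + 12 + 54 + 21) gives (2,5) = 30.
The remaining cell in row 2 is (2,3) = 105 − 48 = 57.
Row 5: 45 + 9 + (-3) + 21 + ? = 105, so (5,3) = 33.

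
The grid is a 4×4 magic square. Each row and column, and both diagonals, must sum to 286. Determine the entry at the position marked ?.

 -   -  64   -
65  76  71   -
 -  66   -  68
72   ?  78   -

69

Row 2 needs 286; the known cells sum to 212, so (2,4) = 74.
Column 3 needs 286; the known cells sum to 213, so (3,3) = 73.
Anti-diagonal must total 286; the given cells sum to 209, so (1,4) = 77.
The remaining cell in row 3 is (3,1) = 286 − 207 = 79.
The remaining cell in column 1 is (1,1) = 286 − 216 = 70.
From column 4, 286 − (77 + 74 + 68) gives (4,4) = 67.
Using row 1: 70 + 64 + 77 + ? → (1,2) = 286 − 211 = 75.
Using row 4: 72 + 78 + 67 + ? → (4,2) = 286 − 217 = 69.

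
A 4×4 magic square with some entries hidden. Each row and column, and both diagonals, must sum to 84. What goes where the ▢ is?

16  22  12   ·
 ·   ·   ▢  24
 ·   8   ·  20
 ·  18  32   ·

From row 1, 84 − (16 + 22 + 12) gives (1,4) = 34.
Using column 2: 22 + 8 + 18 + ? → (2,2) = 84 − 48 = 36.
Column 4 must total 84; the given cells sum to 78, so (4,4) = 6.
Using main diagonal: 16 + 36 + 6 + ? → (3,3) = 84 − 58 = 26.
The remaining cell in row 3 is (3,1) = 84 − 54 = 30.
Row 4 needs 84; the known cells sum to 56, so (4,1) = 28.
Column 1 must total 84; the given cells sum to 74, so (2,1) = 10.
The remaining cell in column 3 is (2,3) = 84 − 70 = 14.

14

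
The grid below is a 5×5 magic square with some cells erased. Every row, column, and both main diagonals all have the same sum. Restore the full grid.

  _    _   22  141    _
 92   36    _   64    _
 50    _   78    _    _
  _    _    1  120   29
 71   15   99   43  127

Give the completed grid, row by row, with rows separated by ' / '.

-6 113 22 141 85 / 92 36 155 64 8 / 50 134 78 -13 106 / 148 57 1 120 29 / 71 15 99 43 127

Row 5 is already complete: 71 + 15 + 99 + 43 + 127 = 355, so that is the magic constant.
The remaining cell in column 3 is (2,3) = 355 − 200 = 155.
Column 4 must total 355; the given cells sum to 368, so (3,4) = -13.
From main diagonal, 355 − (36 + 78 + 120 + 127) gives (1,1) = -6.
Using row 2: 92 + 36 + 155 + 64 + ? → (2,5) = 355 − 347 = 8.
From column 1, 355 − (-6 + 92 + 50 + 71) gives (4,1) = 148.
Row 4 needs 355; the known cells sum to 298, so (4,2) = 57.
From anti-diagonal, 355 − (64 + 78 + 57 + 71) gives (1,5) = 85.
Row 1: -6 + 22 + 141 + 85 + ? = 355, so (1,2) = 113.
The remaining cell in column 2 is (3,2) = 355 − 221 = 134.
Column 5: 85 + 8 + 29 + 127 + ? = 355, so (3,5) = 106.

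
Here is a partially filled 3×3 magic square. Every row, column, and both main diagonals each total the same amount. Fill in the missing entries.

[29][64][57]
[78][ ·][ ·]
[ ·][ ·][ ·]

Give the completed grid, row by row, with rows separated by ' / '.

29 64 57 / 78 50 22 / 43 36 71

Row 1 is already complete: 29 + 64 + 57 = 150, so that is the magic constant.
Column 1 needs 150; the known cells sum to 107, so (3,1) = 43.
Anti-diagonal must total 150; the given cells sum to 100, so (2,2) = 50.
Row 2: 78 + 50 + ? = 150, so (2,3) = 22.
From column 2, 150 − (64 + 50) gives (3,2) = 36.
The remaining cell in column 3 is (3,3) = 150 − 79 = 71.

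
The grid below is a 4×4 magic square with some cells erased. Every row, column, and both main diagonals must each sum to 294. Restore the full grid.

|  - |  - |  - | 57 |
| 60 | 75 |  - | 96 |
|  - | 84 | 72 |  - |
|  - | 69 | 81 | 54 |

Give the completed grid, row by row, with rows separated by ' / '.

93 66 78 57 / 60 75 63 96 / 51 84 72 87 / 90 69 81 54

Using row 2: 60 + 75 + 96 + ? → (2,3) = 294 − 231 = 63.
From row 4, 294 − (69 + 81 + 54) gives (4,1) = 90.
The remaining cell in column 2 is (1,2) = 294 − 228 = 66.
Column 3 needs 294; the known cells sum to 216, so (1,3) = 78.
The remaining cell in column 4 is (3,4) = 294 − 207 = 87.
Main diagonal must total 294; the given cells sum to 201, so (1,1) = 93.
From row 3, 294 − (84 + 72 + 87) gives (3,1) = 51.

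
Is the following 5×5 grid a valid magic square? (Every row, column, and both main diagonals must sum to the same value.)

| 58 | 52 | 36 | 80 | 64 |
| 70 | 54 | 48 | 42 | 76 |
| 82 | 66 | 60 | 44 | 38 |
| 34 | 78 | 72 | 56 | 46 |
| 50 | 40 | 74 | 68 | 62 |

Row 1: 58 + 52 + 36 + 80 + 64 = 290.
Row 2: 70 + 54 + 48 + 42 + 76 = 290.
Row 3: 82 + 66 + 60 + 44 + 38 = 290.
Row 4: 34 + 78 + 72 + 56 + 46 = 286.
Row 5: 50 + 40 + 74 + 68 + 62 = 294.
Column 1: 58 + 70 + 82 + 34 + 50 = 294.
Column 2: 52 + 54 + 66 + 78 + 40 = 290.
Column 3: 36 + 48 + 60 + 72 + 74 = 290.
Column 4: 80 + 42 + 44 + 56 + 68 = 290.
Column 5: 64 + 76 + 38 + 46 + 62 = 286.
Main diagonal: 58 + 54 + 60 + 56 + 62 = 290.
Anti-diagonal: 64 + 42 + 60 + 78 + 50 = 294.

No — column 2 sums to 290 but row 5 sums to 294.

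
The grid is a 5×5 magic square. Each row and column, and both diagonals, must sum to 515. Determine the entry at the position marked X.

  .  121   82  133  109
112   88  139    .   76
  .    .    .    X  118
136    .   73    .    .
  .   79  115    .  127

Row 1 must total 515; the given cells sum to 445, so (1,1) = 70.
From row 2, 515 − (112 + 88 + 139 + 76) gives (2,4) = 100.
Column 3 must total 515; the given cells sum to 409, so (3,3) = 106.
Column 5 must total 515; the given cells sum to 430, so (4,5) = 85.
Main diagonal needs 515; the known cells sum to 391, so (4,4) = 124.
Row 4 must total 515; the given cells sum to 418, so (4,2) = 97.
The remaining cell in column 2 is (3,2) = 515 − 385 = 130.
From anti-diagonal, 515 − (109 + 100 + 106 + 97) gives (5,1) = 103.
Using row 5: 103 + 79 + 115 + 127 + ? → (5,4) = 515 − 424 = 91.
Column 1: 70 + 112 + 136 + 103 + ? = 515, so (3,1) = 94.
Column 4 needs 515; the known cells sum to 448, so (3,4) = 67.

67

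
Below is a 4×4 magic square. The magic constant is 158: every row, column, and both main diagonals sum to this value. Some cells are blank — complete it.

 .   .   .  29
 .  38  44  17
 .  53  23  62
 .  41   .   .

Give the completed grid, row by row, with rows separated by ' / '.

47 26 56 29 / 59 38 44 17 / 20 53 23 62 / 32 41 35 50

Row 2 must total 158; the given cells sum to 99, so (2,1) = 59.
Row 3 must total 158; the given cells sum to 138, so (3,1) = 20.
Column 2 must total 158; the given cells sum to 132, so (1,2) = 26.
Column 4 must total 158; the given cells sum to 108, so (4,4) = 50.
Using main diagonal: 38 + 23 + 50 + ? → (1,1) = 158 − 111 = 47.
Anti-diagonal must total 158; the given cells sum to 126, so (4,1) = 32.
From row 1, 158 − (47 + 26 + 29) gives (1,3) = 56.
Row 4: 32 + 41 + 50 + ? = 158, so (4,3) = 35.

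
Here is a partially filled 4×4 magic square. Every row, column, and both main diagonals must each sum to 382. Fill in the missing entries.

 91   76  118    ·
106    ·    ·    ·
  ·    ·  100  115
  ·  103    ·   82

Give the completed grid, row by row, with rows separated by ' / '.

91 76 118 97 / 106 109 79 88 / 73 94 100 115 / 112 103 85 82

Using row 1: 91 + 76 + 118 + ? → (1,4) = 382 − 285 = 97.
Column 4: 97 + 115 + 82 + ? = 382, so (2,4) = 88.
Using main diagonal: 91 + 100 + 82 + ? → (2,2) = 382 − 273 = 109.
The remaining cell in row 2 is (2,3) = 382 − 303 = 79.
Column 2 needs 382; the known cells sum to 288, so (3,2) = 94.
Column 3: 118 + 79 + 100 + ? = 382, so (4,3) = 85.
Anti-diagonal: 97 + 79 + 94 + ? = 382, so (4,1) = 112.
Row 3 must total 382; the given cells sum to 309, so (3,1) = 73.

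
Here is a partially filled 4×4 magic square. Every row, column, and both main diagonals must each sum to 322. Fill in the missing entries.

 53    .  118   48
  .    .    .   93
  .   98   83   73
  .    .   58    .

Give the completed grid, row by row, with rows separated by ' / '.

53 103 118 48 / 88 78 63 93 / 68 98 83 73 / 113 43 58 108

From row 1, 322 − (53 + 118 + 48) gives (1,2) = 103.
Row 3 must total 322; the given cells sum to 254, so (3,1) = 68.
Using column 3: 118 + 83 + 58 + ? → (2,3) = 322 − 259 = 63.
From column 4, 322 − (48 + 93 + 73) gives (4,4) = 108.
Main diagonal needs 322; the known cells sum to 244, so (2,2) = 78.
The remaining cell in anti-diagonal is (4,1) = 322 − 209 = 113.
Row 2 must total 322; the given cells sum to 234, so (2,1) = 88.
Using row 4: 113 + 58 + 108 + ? → (4,2) = 322 − 279 = 43.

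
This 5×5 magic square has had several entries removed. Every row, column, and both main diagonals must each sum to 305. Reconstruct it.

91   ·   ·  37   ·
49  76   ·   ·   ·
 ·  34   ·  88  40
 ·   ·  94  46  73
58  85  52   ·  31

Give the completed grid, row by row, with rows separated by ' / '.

91 43 70 37 64 / 49 76 28 55 97 / 82 34 61 88 40 / 25 67 94 46 73 / 58 85 52 79 31

The remaining cell in row 5 is (5,4) = 305 − 226 = 79.
Using column 4: 37 + 88 + 46 + 79 + ? → (2,4) = 305 − 250 = 55.
From main diagonal, 305 − (91 + 76 + 46 + 31) gives (3,3) = 61.
Row 3 must total 305; the given cells sum to 223, so (3,1) = 82.
Column 1: 91 + 49 + 82 + 58 + ? = 305, so (4,1) = 25.
Row 4 must total 305; the given cells sum to 238, so (4,2) = 67.
Column 2: 76 + 34 + 67 + 85 + ? = 305, so (1,2) = 43.
From anti-diagonal, 305 − (55 + 61 + 67 + 58) gives (1,5) = 64.
Row 1: 91 + 43 + 37 + 64 + ? = 305, so (1,3) = 70.
Column 3: 70 + 61 + 94 + 52 + ? = 305, so (2,3) = 28.
The remaining cell in column 5 is (2,5) = 305 − 208 = 97.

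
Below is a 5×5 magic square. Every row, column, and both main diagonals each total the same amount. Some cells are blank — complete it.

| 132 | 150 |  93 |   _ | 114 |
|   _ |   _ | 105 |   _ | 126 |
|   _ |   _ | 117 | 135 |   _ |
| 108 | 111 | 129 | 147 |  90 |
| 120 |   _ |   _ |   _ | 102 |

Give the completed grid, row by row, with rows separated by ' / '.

Row 4 is already complete: 108 + 111 + 129 + 147 + 90 = 585, so that is the magic constant.
The remaining cell in row 1 is (1,4) = 585 − 489 = 96.
Using column 3: 93 + 105 + 117 + 129 + ? → (5,3) = 585 − 444 = 141.
Column 5 needs 585; the known cells sum to 432, so (3,5) = 153.
Using main diagonal: 132 + 117 + 147 + 102 + ? → (2,2) = 585 − 498 = 87.
From anti-diagonal, 585 − (114 + 117 + 111 + 120) gives (2,4) = 123.
From row 2, 585 − (87 + 105 + 123 + 126) gives (2,1) = 144.
Column 1: 132 + 144 + 108 + 120 + ? = 585, so (3,1) = 81.
Using column 4: 96 + 123 + 135 + 147 + ? → (5,4) = 585 − 501 = 84.
Using row 3: 81 + 117 + 135 + 153 + ? → (3,2) = 585 − 486 = 99.
Using row 5: 120 + 141 + 84 + 102 + ? → (5,2) = 585 − 447 = 138.

132 150 93 96 114 / 144 87 105 123 126 / 81 99 117 135 153 / 108 111 129 147 90 / 120 138 141 84 102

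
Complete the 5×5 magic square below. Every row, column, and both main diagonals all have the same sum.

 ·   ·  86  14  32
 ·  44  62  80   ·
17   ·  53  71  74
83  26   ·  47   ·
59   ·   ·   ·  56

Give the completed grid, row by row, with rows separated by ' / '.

Anti-diagonal is already complete: 32 + 80 + 53 + 26 + 59 = 250, so that is the magic constant.
Using row 3: 17 + 53 + 71 + 74 + ? → (3,2) = 250 − 215 = 35.
Column 4 must total 250; the given cells sum to 212, so (5,4) = 38.
Main diagonal needs 250; the known cells sum to 200, so (1,1) = 50.
Using row 1: 50 + 86 + 14 + 32 + ? → (1,2) = 250 − 182 = 68.
Column 1 needs 250; the known cells sum to 209, so (2,1) = 41.
Column 2 needs 250; the known cells sum to 173, so (5,2) = 77.
Row 2: 41 + 44 + 62 + 80 + ? = 250, so (2,5) = 23.
From row 5, 250 − (59 + 77 + 38 + 56) gives (5,3) = 20.
Using column 3: 86 + 62 + 53 + 20 + ? → (4,3) = 250 − 221 = 29.
Column 5 must total 250; the given cells sum to 185, so (4,5) = 65.

50 68 86 14 32 / 41 44 62 80 23 / 17 35 53 71 74 / 83 26 29 47 65 / 59 77 20 38 56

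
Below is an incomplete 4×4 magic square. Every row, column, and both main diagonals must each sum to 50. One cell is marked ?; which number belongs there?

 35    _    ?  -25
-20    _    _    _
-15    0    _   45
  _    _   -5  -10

10

Row 3: -15 + 0 + 45 + ? = 50, so (3,3) = 20.
Using column 1: 35 + (-20) + (-15) + ? → (4,1) = 50 − 0 = 50.
Column 4 needs 50; the known cells sum to 10, so (2,4) = 40.
Main diagonal: 35 + 20 + (-10) + ? = 50, so (2,2) = 5.
Anti-diagonal needs 50; the known cells sum to 25, so (2,3) = 25.
Row 4: 50 + (-5) + (-10) + ? = 50, so (4,2) = 15.
Using column 2: 5 + 0 + 15 + ? → (1,2) = 50 − 20 = 30.
Column 3 needs 50; the known cells sum to 40, so (1,3) = 10.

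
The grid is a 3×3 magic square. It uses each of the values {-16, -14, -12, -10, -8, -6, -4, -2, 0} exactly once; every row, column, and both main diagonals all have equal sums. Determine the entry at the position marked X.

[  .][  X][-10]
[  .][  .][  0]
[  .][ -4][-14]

The 9 entries sum to -72, so each line sums to -72/3 = -24.
The remaining cell in row 3 is (3,1) = -24 − (-18) = -6.
Anti-diagonal needs -24; the known cells sum to -16, so (2,2) = -8.
The remaining cell in row 2 is (2,1) = -24 − (-8) = -16.
Column 1 must total -24; the given cells sum to -22, so (1,1) = -2.
The remaining cell in column 2 is (1,2) = -24 − (-12) = -12.

-12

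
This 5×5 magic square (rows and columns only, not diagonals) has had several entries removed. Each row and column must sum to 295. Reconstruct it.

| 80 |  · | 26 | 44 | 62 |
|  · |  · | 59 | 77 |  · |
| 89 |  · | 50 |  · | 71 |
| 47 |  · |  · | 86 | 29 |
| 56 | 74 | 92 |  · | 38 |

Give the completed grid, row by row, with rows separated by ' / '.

Row 1 needs 295; the known cells sum to 212, so (1,2) = 83.
From row 5, 295 − (56 + 74 + 92 + 38) gives (5,4) = 35.
Column 1 must total 295; the given cells sum to 272, so (2,1) = 23.
From column 3, 295 − (26 + 59 + 50 + 92) gives (4,3) = 68.
Using column 4: 44 + 77 + 86 + 35 + ? → (3,4) = 295 − 242 = 53.
Column 5: 62 + 71 + 29 + 38 + ? = 295, so (2,5) = 95.
Row 2 needs 295; the known cells sum to 254, so (2,2) = 41.
Row 3 must total 295; the given cells sum to 263, so (3,2) = 32.
Row 4 must total 295; the given cells sum to 230, so (4,2) = 65.

80 83 26 44 62 / 23 41 59 77 95 / 89 32 50 53 71 / 47 65 68 86 29 / 56 74 92 35 38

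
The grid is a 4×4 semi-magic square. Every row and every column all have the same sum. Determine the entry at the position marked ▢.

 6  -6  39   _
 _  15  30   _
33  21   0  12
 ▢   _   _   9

Row 3 is complete and sums to 66; that is the magic constant.
From row 1, 66 − (6 + (-6) + 39) gives (1,4) = 27.
Column 2 needs 66; the known cells sum to 30, so (4,2) = 36.
Column 3 needs 66; the known cells sum to 69, so (4,3) = -3.
Column 4 needs 66; the known cells sum to 48, so (2,4) = 18.
The remaining cell in row 2 is (2,1) = 66 − 63 = 3.
Using row 4: 36 + (-3) + 9 + ? → (4,1) = 66 − 42 = 24.

24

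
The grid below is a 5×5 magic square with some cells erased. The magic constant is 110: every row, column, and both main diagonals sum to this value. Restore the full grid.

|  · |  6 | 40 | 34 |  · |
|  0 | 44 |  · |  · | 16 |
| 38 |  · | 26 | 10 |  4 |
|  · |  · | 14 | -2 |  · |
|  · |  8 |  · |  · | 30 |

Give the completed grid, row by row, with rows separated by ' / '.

12 6 40 34 18 / 0 44 28 22 16 / 38 32 26 10 4 / 36 20 14 -2 42 / 24 8 2 46 30

Row 3 must total 110; the given cells sum to 78, so (3,2) = 32.
Using column 2: 6 + 44 + 32 + 8 + ? → (4,2) = 110 − 90 = 20.
Main diagonal: 44 + 26 + (-2) + 30 + ? = 110, so (1,1) = 12.
Using row 1: 12 + 6 + 40 + 34 + ? → (1,5) = 110 − 92 = 18.
Using column 5: 18 + 16 + 4 + 30 + ? → (4,5) = 110 − 68 = 42.
The remaining cell in row 4 is (4,1) = 110 − 74 = 36.
Column 1 must total 110; the given cells sum to 86, so (5,1) = 24.
Anti-diagonal must total 110; the given cells sum to 88, so (2,4) = 22.
Row 2 needs 110; the known cells sum to 82, so (2,3) = 28.
Column 3: 40 + 28 + 26 + 14 + ? = 110, so (5,3) = 2.
Column 4 needs 110; the known cells sum to 64, so (5,4) = 46.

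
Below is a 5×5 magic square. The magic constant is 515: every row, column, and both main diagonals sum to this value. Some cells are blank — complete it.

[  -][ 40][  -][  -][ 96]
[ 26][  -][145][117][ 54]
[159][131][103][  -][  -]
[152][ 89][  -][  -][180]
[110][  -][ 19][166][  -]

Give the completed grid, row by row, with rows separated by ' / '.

68 40 187 124 96 / 26 173 145 117 54 / 159 131 103 75 47 / 152 89 61 33 180 / 110 82 19 166 138

Row 2 must total 515; the given cells sum to 342, so (2,2) = 173.
Column 1 needs 515; the known cells sum to 447, so (1,1) = 68.
Column 2 must total 515; the given cells sum to 433, so (5,2) = 82.
Row 5 needs 515; the known cells sum to 377, so (5,5) = 138.
Column 5 needs 515; the known cells sum to 468, so (3,5) = 47.
From main diagonal, 515 − (68 + 173 + 103 + 138) gives (4,4) = 33.
The remaining cell in row 3 is (3,4) = 515 − 440 = 75.
The remaining cell in row 4 is (4,3) = 515 − 454 = 61.
From column 3, 515 − (145 + 103 + 61 + 19) gives (1,3) = 187.
Using column 4: 117 + 75 + 33 + 166 + ? → (1,4) = 515 − 391 = 124.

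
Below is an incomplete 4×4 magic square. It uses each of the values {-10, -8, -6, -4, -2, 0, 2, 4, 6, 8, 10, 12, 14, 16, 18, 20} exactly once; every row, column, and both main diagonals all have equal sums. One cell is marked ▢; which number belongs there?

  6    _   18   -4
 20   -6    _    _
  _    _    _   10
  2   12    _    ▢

The 16 entries sum to 80, so each line sums to 80/4 = 20.
From row 1, 20 − (6 + 18 + (-4)) gives (1,2) = 0.
The remaining cell in column 1 is (3,1) = 20 − 28 = -8.
Column 2 must total 20; the given cells sum to 6, so (3,2) = 14.
Anti-diagonal must total 20; the given cells sum to 12, so (2,3) = 8.
Row 2 needs 20; the known cells sum to 22, so (2,4) = -2.
Row 3 must total 20; the given cells sum to 16, so (3,3) = 4.
From column 3, 20 − (18 + 8 + 4) gives (4,3) = -10.
Column 4 needs 20; the known cells sum to 4, so (4,4) = 16.

16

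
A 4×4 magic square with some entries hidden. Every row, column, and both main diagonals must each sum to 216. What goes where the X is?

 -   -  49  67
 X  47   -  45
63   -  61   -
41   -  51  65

69

From row 4, 216 − (41 + 51 + 65) gives (4,2) = 59.
Column 3 must total 216; the given cells sum to 161, so (2,3) = 55.
Column 4: 67 + 45 + 65 + ? = 216, so (3,4) = 39.
From main diagonal, 216 − (47 + 61 + 65) gives (1,1) = 43.
Using anti-diagonal: 67 + 55 + 41 + ? → (3,2) = 216 − 163 = 53.
Row 1: 43 + 49 + 67 + ? = 216, so (1,2) = 57.
The remaining cell in row 2 is (2,1) = 216 − 147 = 69.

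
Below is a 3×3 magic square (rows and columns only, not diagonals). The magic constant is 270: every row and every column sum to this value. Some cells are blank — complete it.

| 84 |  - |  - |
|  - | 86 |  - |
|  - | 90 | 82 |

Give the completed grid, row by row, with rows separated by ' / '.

From row 3, 270 − (90 + 82) gives (3,1) = 98.
Column 1 needs 270; the known cells sum to 182, so (2,1) = 88.
The remaining cell in column 2 is (1,2) = 270 − 176 = 94.
The remaining cell in row 1 is (1,3) = 270 − 178 = 92.
Row 2: 88 + 86 + ? = 270, so (2,3) = 96.

84 94 92 / 88 86 96 / 98 90 82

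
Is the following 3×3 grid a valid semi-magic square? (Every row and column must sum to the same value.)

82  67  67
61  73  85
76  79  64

No — column 1 sums to 219 but column 3 sums to 216.

Row 1: 82 + 67 + 67 = 216.
Row 2: 61 + 73 + 85 = 219.
Row 3: 76 + 79 + 64 = 219.
Column 1: 82 + 61 + 76 = 219.
Column 2: 67 + 73 + 79 = 219.
Column 3: 67 + 85 + 64 = 216.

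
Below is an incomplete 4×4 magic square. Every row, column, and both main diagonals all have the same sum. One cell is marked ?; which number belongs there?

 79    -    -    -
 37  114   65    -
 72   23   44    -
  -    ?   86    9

Main diagonal is complete and sums to 246; that is the magic constant.
The remaining cell in row 2 is (2,4) = 246 − 216 = 30.
The remaining cell in row 3 is (3,4) = 246 − 139 = 107.
Column 1 needs 246; the known cells sum to 188, so (4,1) = 58.
Column 3: 65 + 44 + 86 + ? = 246, so (1,3) = 51.
The remaining cell in column 4 is (1,4) = 246 − 146 = 100.
From row 1, 246 − (79 + 51 + 100) gives (1,2) = 16.
From row 4, 246 − (58 + 86 + 9) gives (4,2) = 93.

93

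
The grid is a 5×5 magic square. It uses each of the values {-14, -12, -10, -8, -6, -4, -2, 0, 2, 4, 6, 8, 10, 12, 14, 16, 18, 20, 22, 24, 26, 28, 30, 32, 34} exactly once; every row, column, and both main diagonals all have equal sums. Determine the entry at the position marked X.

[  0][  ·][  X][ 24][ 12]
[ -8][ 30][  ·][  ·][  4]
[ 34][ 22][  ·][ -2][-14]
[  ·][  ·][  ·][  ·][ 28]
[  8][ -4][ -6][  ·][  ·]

26

The 25 entries sum to 250, so each line sums to 250/5 = 50.
From row 3, 50 − (34 + 22 + (-2) + (-14)) gives (3,3) = 10.
From column 1, 50 − (0 + (-8) + 34 + 8) gives (4,1) = 16.
Column 5 needs 50; the known cells sum to 30, so (5,5) = 20.
Main diagonal must total 50; the given cells sum to 60, so (4,4) = -10.
Row 5 must total 50; the given cells sum to 18, so (5,4) = 32.
Column 4 must total 50; the given cells sum to 44, so (2,4) = 6.
The remaining cell in anti-diagonal is (4,2) = 50 − 36 = 14.
Using row 2: -8 + 30 + 6 + 4 + ? → (2,3) = 50 − 32 = 18.
From row 4, 50 − (16 + 14 + (-10) + 28) gives (4,3) = 2.
Using column 2: 30 + 22 + 14 + (-4) + ? → (1,2) = 50 − 62 = -12.
The remaining cell in column 3 is (1,3) = 50 − 24 = 26.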